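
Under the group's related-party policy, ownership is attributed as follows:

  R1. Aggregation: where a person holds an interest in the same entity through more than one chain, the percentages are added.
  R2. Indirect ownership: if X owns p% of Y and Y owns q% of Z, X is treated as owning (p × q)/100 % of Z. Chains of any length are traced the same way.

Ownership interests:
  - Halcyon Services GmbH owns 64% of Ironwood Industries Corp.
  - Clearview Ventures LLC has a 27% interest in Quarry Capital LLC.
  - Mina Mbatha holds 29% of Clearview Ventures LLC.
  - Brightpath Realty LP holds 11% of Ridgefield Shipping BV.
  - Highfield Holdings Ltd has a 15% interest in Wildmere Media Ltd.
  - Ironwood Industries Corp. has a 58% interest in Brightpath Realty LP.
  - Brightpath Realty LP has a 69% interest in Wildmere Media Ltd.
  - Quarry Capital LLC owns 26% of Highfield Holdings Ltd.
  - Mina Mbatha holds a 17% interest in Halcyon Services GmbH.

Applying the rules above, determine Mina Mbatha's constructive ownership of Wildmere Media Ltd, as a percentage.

4.659546%

Chain via Clearview Ventures LLC → Quarry Capital LLC → Highfield Holdings Ltd (R2): 29% × 27% × 26% × 15% = 0.30537% of Wildmere Media Ltd.
Chain via Halcyon Services GmbH → Ironwood Industries Corp. → Brightpath Realty LP (R2): 17% × 64% × 58% × 69% = 4.354176% of Wildmere Media Ltd.
Aggregating (R1): 0.30537% + 4.354176% = 4.659546%.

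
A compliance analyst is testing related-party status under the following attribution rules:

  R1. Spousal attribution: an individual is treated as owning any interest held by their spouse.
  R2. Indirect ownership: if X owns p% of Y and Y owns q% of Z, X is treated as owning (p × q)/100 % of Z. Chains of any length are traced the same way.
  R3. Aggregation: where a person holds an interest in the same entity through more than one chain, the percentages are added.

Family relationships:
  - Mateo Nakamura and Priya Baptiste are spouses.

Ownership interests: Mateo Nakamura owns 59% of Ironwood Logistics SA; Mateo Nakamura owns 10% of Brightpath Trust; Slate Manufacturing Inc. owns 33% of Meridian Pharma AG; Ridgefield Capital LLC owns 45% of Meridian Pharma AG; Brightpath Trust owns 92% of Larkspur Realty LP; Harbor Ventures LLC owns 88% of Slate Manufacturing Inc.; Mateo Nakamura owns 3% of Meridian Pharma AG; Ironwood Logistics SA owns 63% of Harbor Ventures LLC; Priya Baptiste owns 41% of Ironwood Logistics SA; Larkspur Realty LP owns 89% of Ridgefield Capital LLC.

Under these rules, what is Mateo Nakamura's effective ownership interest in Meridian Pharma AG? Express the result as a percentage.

By spousal attribution (R1), Mateo Nakamura is treated as also owning Priya Baptiste's interest in Ironwood Logistics SA, giving 59% + 41% = 100%.
Chain via Brightpath Trust → Larkspur Realty LP → Ridgefield Capital LLC (R2): 10% × 92% × 89% × 45% = 3.6846% of Meridian Pharma AG.
Chain via Ironwood Logistics SA → Harbor Ventures LLC → Slate Manufacturing Inc. (R2): 100% × 63% × 88% × 33% = 18.2952% of Meridian Pharma AG.
Direct interest in Meridian Pharma AG: 3%.
Aggregating (R3): 3.6846% + 18.2952% + 3% = 24.9798%.

24.9798%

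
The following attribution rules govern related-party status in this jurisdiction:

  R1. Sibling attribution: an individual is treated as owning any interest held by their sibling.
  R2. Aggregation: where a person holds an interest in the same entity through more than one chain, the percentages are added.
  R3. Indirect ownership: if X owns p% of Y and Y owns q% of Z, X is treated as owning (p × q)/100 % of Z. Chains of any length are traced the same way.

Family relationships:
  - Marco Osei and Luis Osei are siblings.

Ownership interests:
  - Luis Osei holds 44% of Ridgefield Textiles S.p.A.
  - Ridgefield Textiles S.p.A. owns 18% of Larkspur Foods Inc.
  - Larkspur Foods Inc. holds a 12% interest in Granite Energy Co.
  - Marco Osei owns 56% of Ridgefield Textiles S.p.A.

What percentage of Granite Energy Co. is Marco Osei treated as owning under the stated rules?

By sibling attribution (R1), Marco Osei is treated as also owning Luis Osei's interest in Ridgefield Textiles S.p.A, giving 56% + 44% = 100%.
Chain via Ridgefield Textiles S.p.A. → Larkspur Foods Inc. (R3): 100% × 18% × 12% = 2.16% of Granite Energy Co.

2.16%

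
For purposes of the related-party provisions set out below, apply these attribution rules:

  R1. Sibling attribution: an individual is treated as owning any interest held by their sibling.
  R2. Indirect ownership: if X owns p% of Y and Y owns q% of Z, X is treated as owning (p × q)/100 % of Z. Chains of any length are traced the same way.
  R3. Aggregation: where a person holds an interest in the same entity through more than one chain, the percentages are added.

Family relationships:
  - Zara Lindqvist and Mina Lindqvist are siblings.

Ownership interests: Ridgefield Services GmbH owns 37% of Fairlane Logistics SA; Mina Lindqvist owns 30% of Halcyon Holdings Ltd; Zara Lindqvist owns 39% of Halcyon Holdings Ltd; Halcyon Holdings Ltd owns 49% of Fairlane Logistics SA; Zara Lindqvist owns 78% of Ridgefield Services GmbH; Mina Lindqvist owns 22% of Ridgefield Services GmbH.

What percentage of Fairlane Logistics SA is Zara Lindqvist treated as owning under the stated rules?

70.81%

By sibling attribution (R1), Zara Lindqvist is treated as also owning Mina Lindqvist's interest in Ridgefield Services GmbH, giving 78% + 22% = 100%.
By sibling attribution (R1), Zara Lindqvist is treated as also owning Mina Lindqvist's interest in Halcyon Holdings Ltd, giving 39% + 30% = 69%.
Chain via Ridgefield Services GmbH (R2): 100% × 37% = 37% of Fairlane Logistics SA.
Chain via Halcyon Holdings Ltd (R2): 69% × 49% = 33.81% of Fairlane Logistics SA.
Aggregating (R3): 37% + 33.81% = 70.81%.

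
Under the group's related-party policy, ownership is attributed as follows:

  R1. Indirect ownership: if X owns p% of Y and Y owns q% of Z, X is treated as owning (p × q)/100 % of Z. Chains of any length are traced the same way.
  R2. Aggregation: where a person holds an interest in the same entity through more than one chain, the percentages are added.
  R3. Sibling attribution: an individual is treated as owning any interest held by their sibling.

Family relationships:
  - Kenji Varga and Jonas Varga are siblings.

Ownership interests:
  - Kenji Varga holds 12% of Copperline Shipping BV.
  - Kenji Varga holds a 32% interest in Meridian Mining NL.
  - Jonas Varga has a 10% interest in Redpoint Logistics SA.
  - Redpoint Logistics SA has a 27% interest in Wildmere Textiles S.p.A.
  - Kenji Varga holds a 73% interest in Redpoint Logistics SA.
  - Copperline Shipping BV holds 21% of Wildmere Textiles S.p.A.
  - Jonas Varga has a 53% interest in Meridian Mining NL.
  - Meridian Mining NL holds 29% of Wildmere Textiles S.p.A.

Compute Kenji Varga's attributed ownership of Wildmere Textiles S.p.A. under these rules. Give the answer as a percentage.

49.58%

By sibling attribution (R3), Kenji Varga is treated as also owning Jonas Varga's interest in Meridian Mining NL, giving 32% + 53% = 85%.
By sibling attribution (R3), Kenji Varga is treated as also owning Jonas Varga's interest in Redpoint Logistics SA, giving 73% + 10% = 83%.
Chain via Copperline Shipping BV (R1): 12% × 21% = 2.52% of Wildmere Textiles S.p.A.
Chain via Meridian Mining NL (R1): 85% × 29% = 24.65% of Wildmere Textiles S.p.A.
Chain via Redpoint Logistics SA (R1): 83% × 27% = 22.41% of Wildmere Textiles S.p.A.
Aggregating (R2): 2.52% + 24.65% + 22.41% = 49.58%.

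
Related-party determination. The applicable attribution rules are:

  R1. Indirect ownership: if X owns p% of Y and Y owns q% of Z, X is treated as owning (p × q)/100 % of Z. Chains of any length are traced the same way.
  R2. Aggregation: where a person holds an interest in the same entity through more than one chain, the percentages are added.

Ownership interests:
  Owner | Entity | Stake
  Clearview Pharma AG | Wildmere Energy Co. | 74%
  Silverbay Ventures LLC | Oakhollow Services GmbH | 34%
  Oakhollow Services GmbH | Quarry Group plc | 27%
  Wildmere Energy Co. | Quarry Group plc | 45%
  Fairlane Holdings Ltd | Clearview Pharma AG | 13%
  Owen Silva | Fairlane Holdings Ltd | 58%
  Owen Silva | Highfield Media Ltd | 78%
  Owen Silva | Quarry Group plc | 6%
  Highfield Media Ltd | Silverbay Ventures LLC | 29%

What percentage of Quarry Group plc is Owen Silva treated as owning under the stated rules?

Chain via Fairlane Holdings Ltd → Clearview Pharma AG → Wildmere Energy Co. (R1): 58% × 13% × 74% × 45% = 2.51082% of Quarry Group plc.
Chain via Highfield Media Ltd → Silverbay Ventures LLC → Oakhollow Services GmbH (R1): 78% × 29% × 34% × 27% = 2.076516% of Quarry Group plc.
Direct interest in Quarry Group plc: 6%.
Aggregating (R2): 2.51082% + 2.076516% + 6% = 10.587336%.

10.587336%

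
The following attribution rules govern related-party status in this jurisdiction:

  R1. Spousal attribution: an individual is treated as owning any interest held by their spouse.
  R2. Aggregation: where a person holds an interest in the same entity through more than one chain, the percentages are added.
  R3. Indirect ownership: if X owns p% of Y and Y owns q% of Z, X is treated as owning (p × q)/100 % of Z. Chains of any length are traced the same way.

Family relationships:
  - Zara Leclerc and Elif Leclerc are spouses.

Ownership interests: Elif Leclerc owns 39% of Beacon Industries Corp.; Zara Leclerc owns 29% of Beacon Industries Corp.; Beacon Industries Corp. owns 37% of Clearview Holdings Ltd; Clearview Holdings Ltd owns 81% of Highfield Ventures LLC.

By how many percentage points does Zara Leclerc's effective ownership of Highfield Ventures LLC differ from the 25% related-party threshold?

4.6204

By spousal attribution (R1), Zara Leclerc is treated as also owning Elif Leclerc's interest in Beacon Industries Corp, giving 29% + 39% = 68%.
Chain via Beacon Industries Corp. → Clearview Holdings Ltd (R3): 68% × 37% × 81% = 20.3796% of Highfield Ventures LLC.
20.3796% falls short of the 25% threshold by 4.6204 percentage points.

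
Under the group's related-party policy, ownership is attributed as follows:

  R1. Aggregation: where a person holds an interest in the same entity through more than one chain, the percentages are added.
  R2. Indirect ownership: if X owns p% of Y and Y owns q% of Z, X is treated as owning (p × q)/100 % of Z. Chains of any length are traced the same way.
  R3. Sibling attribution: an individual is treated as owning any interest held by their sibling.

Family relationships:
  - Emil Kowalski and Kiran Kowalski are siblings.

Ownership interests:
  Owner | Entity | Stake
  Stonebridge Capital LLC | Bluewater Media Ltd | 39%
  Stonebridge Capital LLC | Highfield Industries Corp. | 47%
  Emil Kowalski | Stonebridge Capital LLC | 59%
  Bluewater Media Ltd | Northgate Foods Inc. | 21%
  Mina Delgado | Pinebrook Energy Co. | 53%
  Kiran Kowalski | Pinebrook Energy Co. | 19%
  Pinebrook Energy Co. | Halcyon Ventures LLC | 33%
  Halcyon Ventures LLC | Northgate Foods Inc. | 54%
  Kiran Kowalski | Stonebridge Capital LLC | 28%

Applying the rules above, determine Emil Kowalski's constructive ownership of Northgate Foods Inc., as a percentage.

By sibling attribution (R3), Emil Kowalski is treated as also owning Kiran Kowalski's interest in Stonebridge Capital LLC, giving 59% + 28% = 87%.
By sibling attribution (R3), Emil Kowalski is treated as owning Kiran Kowalski's 19% interest in Pinebrook Energy Co.
Chain via Stonebridge Capital LLC → Bluewater Media Ltd (R2): 87% × 39% × 21% = 7.1253% of Northgate Foods Inc.
Chain via Pinebrook Energy Co. → Halcyon Ventures LLC (R2): 19% × 33% × 54% = 3.3858% of Northgate Foods Inc.
Aggregating (R1): 7.1253% + 3.3858% = 10.5111%.

10.5111%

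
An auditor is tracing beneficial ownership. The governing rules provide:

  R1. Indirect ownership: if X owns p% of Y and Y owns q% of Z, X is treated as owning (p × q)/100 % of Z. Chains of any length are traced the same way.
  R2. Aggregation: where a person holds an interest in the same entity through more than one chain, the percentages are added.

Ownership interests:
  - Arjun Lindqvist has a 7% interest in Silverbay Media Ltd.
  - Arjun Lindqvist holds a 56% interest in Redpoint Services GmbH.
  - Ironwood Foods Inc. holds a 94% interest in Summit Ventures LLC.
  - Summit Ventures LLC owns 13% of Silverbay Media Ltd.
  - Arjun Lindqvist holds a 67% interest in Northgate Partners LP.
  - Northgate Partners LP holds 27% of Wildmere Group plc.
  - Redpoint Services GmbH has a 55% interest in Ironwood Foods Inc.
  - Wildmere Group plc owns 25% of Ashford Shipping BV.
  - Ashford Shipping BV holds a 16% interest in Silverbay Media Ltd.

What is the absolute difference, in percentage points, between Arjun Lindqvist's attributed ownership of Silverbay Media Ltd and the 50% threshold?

38.51264

Chain via Redpoint Services GmbH → Ironwood Foods Inc. → Summit Ventures LLC (R1): 56% × 55% × 94% × 13% = 3.76376% of Silverbay Media Ltd.
Chain via Northgate Partners LP → Wildmere Group plc → Ashford Shipping BV (R1): 67% × 27% × 25% × 16% = 0.7236% of Silverbay Media Ltd.
Direct interest in Silverbay Media Ltd: 7%.
Aggregating (R2): 3.76376% + 0.7236% + 7% = 11.48736%.
11.48736% falls short of the 50% threshold by 38.51264 percentage points.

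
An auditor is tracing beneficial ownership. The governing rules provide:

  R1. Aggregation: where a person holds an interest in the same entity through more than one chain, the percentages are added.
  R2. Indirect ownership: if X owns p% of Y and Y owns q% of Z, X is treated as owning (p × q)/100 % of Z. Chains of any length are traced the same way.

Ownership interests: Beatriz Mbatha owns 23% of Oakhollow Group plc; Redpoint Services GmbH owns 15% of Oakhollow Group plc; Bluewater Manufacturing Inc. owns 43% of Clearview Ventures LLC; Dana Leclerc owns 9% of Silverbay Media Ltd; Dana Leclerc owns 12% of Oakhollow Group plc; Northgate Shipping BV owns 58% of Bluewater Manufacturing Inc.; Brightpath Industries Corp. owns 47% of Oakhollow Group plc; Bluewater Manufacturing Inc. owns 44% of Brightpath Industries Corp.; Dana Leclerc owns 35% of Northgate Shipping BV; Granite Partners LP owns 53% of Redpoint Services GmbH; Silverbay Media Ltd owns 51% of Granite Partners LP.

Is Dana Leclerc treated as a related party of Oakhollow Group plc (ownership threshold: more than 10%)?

Chain via Northgate Shipping BV → Bluewater Manufacturing Inc. → Brightpath Industries Corp. (R2): 35% × 58% × 44% × 47% = 4.19804% of Oakhollow Group plc.
Chain via Silverbay Media Ltd → Granite Partners LP → Redpoint Services GmbH (R2): 9% × 51% × 53% × 15% = 0.364905% of Oakhollow Group plc.
Direct interest in Oakhollow Group plc: 12%.
Aggregating (R1): 4.19804% + 0.364905% + 12% = 16.562945%.
16.562945% exceeds the 10% threshold, so Dana is a related party to Oakhollow Group plc.

Yes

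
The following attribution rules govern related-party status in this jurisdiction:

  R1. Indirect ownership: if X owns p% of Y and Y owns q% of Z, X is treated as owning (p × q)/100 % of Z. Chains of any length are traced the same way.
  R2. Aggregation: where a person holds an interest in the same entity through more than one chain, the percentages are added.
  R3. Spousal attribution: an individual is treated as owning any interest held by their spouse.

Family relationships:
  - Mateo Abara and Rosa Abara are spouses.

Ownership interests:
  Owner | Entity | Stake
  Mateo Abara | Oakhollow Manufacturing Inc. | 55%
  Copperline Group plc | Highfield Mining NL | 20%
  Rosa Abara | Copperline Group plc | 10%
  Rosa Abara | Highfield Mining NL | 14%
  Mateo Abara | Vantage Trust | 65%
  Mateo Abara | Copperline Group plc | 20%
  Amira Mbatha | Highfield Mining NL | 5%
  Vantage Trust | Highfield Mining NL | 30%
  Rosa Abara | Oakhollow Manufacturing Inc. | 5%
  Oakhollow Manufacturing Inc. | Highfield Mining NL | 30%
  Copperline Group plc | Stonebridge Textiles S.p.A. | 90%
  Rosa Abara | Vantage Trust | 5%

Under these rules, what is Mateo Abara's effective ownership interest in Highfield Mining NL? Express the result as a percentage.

By spousal attribution (R3), Mateo Abara is treated as also owning Rosa Abara's interest in Oakhollow Manufacturing Inc, giving 55% + 5% = 60%.
By spousal attribution (R3), Mateo Abara is treated as also owning Rosa Abara's interest in Vantage Trust, giving 65% + 5% = 70%.
By spousal attribution (R3), Mateo Abara is treated as also owning Rosa Abara's interest in Copperline Group plc, giving 20% + 10% = 30%.
By spousal attribution (R3), Mateo Abara is treated as owning Rosa Abara's 14% interest in Highfield Mining NL.
Chain via Oakhollow Manufacturing Inc. (R1): 60% × 30% = 18% of Highfield Mining NL.
Chain via Vantage Trust (R1): 70% × 30% = 21% of Highfield Mining NL.
Chain via Copperline Group plc (R1): 30% × 20% = 6% of Highfield Mining NL.
Direct interest in Highfield Mining NL: 14%.
Aggregating (R2): 18% + 21% + 6% + 14% = 59%.

59%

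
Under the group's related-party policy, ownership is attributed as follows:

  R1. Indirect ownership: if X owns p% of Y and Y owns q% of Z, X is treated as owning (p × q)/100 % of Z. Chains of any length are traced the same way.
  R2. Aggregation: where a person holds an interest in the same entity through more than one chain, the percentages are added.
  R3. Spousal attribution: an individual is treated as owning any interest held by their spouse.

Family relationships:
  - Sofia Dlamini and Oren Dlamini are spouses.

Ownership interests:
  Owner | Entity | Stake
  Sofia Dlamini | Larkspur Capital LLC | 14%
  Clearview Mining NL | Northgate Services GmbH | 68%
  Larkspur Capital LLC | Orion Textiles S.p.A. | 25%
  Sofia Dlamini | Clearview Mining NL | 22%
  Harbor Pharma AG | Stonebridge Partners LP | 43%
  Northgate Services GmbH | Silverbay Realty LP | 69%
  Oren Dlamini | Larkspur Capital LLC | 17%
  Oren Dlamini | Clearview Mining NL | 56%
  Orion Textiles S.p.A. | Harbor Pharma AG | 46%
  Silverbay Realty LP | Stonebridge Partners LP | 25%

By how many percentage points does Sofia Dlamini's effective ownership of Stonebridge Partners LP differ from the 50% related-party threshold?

39.31765

By spousal attribution (R3), Sofia Dlamini is treated as also owning Oren Dlamini's interest in Larkspur Capital LLC, giving 14% + 17% = 31%.
By spousal attribution (R3), Sofia Dlamini is treated as also owning Oren Dlamini's interest in Clearview Mining NL, giving 22% + 56% = 78%.
Chain via Larkspur Capital LLC → Orion Textiles S.p.A. → Harbor Pharma AG (R1): 31% × 25% × 46% × 43% = 1.53295% of Stonebridge Partners LP.
Chain via Clearview Mining NL → Northgate Services GmbH → Silverbay Realty LP (R1): 78% × 68% × 69% × 25% = 9.1494% of Stonebridge Partners LP.
Aggregating (R2): 1.53295% + 9.1494% = 10.68235%.
10.68235% falls short of the 50% threshold by 39.31765 percentage points.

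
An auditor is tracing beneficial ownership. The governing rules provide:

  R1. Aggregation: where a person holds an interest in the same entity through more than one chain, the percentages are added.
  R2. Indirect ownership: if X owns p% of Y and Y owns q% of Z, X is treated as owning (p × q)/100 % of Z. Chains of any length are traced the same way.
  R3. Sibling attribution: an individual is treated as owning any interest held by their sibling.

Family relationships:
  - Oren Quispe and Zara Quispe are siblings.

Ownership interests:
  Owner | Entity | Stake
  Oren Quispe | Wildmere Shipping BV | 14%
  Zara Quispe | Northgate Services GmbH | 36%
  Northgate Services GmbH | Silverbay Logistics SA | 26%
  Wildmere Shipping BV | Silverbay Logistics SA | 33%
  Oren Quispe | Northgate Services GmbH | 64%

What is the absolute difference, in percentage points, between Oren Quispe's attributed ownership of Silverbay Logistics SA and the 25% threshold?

By sibling attribution (R3), Oren Quispe is treated as also owning Zara Quispe's interest in Northgate Services GmbH, giving 64% + 36% = 100%.
Chain via Wildmere Shipping BV (R2): 14% × 33% = 4.62% of Silverbay Logistics SA.
Chain via Northgate Services GmbH (R2): 100% × 26% = 26% of Silverbay Logistics SA.
Aggregating (R1): 4.62% + 26% = 30.62%.
30.62% exceeds the 25% threshold by 5.62 percentage points.

5.62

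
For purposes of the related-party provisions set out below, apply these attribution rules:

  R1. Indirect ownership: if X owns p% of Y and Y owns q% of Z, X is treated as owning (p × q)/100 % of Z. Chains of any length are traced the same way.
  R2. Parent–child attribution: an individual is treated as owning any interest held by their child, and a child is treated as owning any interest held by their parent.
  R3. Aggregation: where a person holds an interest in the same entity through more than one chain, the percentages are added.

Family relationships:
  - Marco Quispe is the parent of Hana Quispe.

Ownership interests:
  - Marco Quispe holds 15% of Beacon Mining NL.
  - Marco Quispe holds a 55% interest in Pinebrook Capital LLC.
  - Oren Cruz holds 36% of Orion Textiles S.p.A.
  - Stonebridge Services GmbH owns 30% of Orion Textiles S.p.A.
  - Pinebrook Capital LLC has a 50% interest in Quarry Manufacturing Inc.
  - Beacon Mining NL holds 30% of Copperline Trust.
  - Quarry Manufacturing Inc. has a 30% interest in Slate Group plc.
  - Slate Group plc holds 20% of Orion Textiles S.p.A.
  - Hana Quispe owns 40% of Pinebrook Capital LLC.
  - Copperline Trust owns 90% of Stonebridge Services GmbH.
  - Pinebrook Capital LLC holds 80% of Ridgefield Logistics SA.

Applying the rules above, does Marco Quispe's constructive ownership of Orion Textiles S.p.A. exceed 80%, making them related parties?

By parent–child attribution (R2), Marco Quispe is treated as also owning Hana Quispe's interest in Pinebrook Capital LLC, giving 55% + 40% = 95%.
Chain via Beacon Mining NL → Copperline Trust → Stonebridge Services GmbH (R1): 15% × 30% × 90% × 30% = 1.215% of Orion Textiles S.p.A.
Chain via Pinebrook Capital LLC → Quarry Manufacturing Inc. → Slate Group plc (R1): 95% × 50% × 30% × 20% = 2.85% of Orion Textiles S.p.A.
Aggregating (R3): 1.215% + 2.85% = 4.065%.
4.065% does not exceed the 80% threshold, so Marco is not a related party to Orion Textiles S.p.A.

No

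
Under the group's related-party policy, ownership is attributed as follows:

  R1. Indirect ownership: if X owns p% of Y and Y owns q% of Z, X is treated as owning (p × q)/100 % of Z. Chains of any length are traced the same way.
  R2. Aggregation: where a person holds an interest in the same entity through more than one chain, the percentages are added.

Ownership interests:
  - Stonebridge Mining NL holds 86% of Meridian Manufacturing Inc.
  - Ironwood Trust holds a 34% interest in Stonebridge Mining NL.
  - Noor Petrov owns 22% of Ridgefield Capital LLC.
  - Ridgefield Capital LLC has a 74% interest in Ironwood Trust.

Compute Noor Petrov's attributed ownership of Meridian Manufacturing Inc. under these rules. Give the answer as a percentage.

Chain via Ridgefield Capital LLC → Ironwood Trust → Stonebridge Mining NL (R1): 22% × 74% × 34% × 86% = 4.760272% of Meridian Manufacturing Inc.

4.760272%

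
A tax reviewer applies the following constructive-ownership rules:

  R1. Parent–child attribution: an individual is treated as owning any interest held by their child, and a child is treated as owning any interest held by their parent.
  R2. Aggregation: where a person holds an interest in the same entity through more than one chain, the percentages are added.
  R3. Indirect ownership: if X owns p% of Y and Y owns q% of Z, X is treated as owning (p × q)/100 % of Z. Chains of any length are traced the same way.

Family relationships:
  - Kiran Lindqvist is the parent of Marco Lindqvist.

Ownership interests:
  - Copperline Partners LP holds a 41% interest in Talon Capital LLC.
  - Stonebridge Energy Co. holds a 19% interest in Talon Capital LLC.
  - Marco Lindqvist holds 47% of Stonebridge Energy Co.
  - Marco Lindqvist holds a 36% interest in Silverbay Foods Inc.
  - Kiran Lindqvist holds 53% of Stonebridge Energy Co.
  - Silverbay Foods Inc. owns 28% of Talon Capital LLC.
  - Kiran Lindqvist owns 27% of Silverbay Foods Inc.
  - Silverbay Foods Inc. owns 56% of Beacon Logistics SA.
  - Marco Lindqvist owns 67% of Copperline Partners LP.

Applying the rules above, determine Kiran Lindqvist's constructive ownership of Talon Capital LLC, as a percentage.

64.11%

By parent–child attribution (R1), Kiran Lindqvist is treated as also owning Marco Lindqvist's interest in Stonebridge Energy Co, giving 53% + 47% = 100%.
By parent–child attribution (R1), Kiran Lindqvist is treated as also owning Marco Lindqvist's interest in Silverbay Foods Inc, giving 27% + 36% = 63%.
By parent–child attribution (R1), Kiran Lindqvist is treated as owning Marco Lindqvist's 67% interest in Copperline Partners LP.
Chain via Stonebridge Energy Co. (R3): 100% × 19% = 19% of Talon Capital LLC.
Chain via Silverbay Foods Inc. (R3): 63% × 28% = 17.64% of Talon Capital LLC.
Chain via Copperline Partners LP (R3): 67% × 41% = 27.47% of Talon Capital LLC.
Aggregating (R2): 19% + 17.64% + 27.47% = 64.11%.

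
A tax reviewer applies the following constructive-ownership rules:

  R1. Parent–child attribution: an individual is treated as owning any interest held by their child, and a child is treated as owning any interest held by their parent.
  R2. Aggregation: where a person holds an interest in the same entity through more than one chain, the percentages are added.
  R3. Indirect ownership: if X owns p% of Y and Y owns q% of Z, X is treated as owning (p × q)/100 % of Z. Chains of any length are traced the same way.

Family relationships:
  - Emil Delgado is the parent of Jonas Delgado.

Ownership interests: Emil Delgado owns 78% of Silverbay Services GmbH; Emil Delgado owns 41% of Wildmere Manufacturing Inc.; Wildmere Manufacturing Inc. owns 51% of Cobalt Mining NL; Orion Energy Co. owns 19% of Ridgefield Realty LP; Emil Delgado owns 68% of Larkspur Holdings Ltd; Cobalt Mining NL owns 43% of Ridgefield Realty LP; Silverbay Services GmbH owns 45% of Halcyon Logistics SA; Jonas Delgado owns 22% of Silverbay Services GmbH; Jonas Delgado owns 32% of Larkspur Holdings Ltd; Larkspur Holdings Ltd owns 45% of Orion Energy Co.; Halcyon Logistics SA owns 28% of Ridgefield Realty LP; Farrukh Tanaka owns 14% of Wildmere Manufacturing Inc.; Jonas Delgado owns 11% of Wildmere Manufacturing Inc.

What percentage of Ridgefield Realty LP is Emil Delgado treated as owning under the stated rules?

32.5536%

By parent–child attribution (R1), Emil Delgado is treated as also owning Jonas Delgado's interest in Silverbay Services GmbH, giving 78% + 22% = 100%.
By parent–child attribution (R1), Emil Delgado is treated as also owning Jonas Delgado's interest in Larkspur Holdings Ltd, giving 68% + 32% = 100%.
By parent–child attribution (R1), Emil Delgado is treated as also owning Jonas Delgado's interest in Wildmere Manufacturing Inc, giving 41% + 11% = 52%.
Chain via Silverbay Services GmbH → Halcyon Logistics SA (R3): 100% × 45% × 28% = 12.6% of Ridgefield Realty LP.
Chain via Larkspur Holdings Ltd → Orion Energy Co. (R3): 100% × 45% × 19% = 8.55% of Ridgefield Realty LP.
Chain via Wildmere Manufacturing Inc. → Cobalt Mining NL (R3): 52% × 51% × 43% = 11.4036% of Ridgefield Realty LP.
Aggregating (R2): 12.6% + 8.55% + 11.4036% = 32.5536%.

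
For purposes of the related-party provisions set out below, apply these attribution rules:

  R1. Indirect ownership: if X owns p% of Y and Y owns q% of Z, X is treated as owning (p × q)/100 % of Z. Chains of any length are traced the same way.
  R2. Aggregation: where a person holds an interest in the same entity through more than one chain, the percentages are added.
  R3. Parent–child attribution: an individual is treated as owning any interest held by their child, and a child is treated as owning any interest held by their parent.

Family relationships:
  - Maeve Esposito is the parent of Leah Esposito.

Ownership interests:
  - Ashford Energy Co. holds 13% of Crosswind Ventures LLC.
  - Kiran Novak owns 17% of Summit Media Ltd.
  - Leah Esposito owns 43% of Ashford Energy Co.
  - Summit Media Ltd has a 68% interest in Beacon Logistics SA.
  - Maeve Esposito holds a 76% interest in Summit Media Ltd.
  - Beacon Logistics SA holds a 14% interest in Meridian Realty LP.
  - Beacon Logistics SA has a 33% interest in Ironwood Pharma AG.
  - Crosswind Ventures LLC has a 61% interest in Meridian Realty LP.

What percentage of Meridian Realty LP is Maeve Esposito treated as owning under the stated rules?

By parent–child attribution (R3), Maeve Esposito is treated as owning Leah Esposito's 43% interest in Ashford Energy Co.
Chain via Summit Media Ltd → Beacon Logistics SA (R1): 76% × 68% × 14% = 7.2352% of Meridian Realty LP.
Chain via Ashford Energy Co. → Crosswind Ventures LLC (R1): 43% × 13% × 61% = 3.4099% of Meridian Realty LP.
Aggregating (R2): 7.2352% + 3.4099% = 10.6451%.

10.6451%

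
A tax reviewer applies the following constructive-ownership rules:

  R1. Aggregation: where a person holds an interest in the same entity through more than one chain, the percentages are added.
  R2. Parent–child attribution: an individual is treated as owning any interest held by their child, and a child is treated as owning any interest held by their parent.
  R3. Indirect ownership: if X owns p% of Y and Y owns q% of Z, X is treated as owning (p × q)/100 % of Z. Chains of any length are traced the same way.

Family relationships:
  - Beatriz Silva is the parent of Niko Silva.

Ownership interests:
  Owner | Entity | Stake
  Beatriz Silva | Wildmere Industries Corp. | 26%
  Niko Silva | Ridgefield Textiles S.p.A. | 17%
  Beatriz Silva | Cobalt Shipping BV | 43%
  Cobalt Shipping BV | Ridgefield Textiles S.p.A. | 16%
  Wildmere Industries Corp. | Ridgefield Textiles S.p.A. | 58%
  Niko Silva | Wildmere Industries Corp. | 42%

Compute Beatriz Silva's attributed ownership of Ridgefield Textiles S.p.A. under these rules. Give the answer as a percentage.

63.32%

By parent–child attribution (R2), Beatriz Silva is treated as also owning Niko Silva's interest in Wildmere Industries Corp, giving 26% + 42% = 68%.
By parent–child attribution (R2), Beatriz Silva is treated as owning Niko Silva's 17% interest in Ridgefield Textiles S.p.A.
Chain via Wildmere Industries Corp. (R3): 68% × 58% = 39.44% of Ridgefield Textiles S.p.A.
Chain via Cobalt Shipping BV (R3): 43% × 16% = 6.88% of Ridgefield Textiles S.p.A.
Direct interest in Ridgefield Textiles S.p.A: 17%.
Aggregating (R1): 39.44% + 6.88% + 17% = 63.32%.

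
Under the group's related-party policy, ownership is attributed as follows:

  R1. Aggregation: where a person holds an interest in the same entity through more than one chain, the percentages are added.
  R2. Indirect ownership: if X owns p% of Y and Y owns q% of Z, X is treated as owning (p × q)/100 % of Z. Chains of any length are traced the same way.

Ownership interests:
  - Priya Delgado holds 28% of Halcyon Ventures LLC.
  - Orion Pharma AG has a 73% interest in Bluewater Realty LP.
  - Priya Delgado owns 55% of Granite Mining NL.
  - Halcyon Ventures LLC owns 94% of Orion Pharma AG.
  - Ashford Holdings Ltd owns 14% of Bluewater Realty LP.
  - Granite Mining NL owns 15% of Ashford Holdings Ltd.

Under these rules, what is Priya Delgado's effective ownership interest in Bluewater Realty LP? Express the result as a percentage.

Chain via Granite Mining NL → Ashford Holdings Ltd (R2): 55% × 15% × 14% = 1.155% of Bluewater Realty LP.
Chain via Halcyon Ventures LLC → Orion Pharma AG (R2): 28% × 94% × 73% = 19.2136% of Bluewater Realty LP.
Aggregating (R1): 1.155% + 19.2136% = 20.3686%.

20.3686%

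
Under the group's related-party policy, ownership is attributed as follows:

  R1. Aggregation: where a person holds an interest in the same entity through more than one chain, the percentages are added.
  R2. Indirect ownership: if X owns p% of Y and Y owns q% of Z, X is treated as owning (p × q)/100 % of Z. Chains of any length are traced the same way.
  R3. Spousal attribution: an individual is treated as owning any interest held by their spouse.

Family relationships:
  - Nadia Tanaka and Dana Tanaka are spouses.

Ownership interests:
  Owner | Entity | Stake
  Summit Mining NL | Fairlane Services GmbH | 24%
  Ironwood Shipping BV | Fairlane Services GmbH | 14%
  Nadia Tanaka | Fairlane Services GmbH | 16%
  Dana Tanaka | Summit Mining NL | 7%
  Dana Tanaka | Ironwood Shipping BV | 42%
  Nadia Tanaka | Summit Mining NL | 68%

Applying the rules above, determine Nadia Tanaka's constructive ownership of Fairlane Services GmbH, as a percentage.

39.88%

By spousal attribution (R3), Nadia Tanaka is treated as also owning Dana Tanaka's interest in Summit Mining NL, giving 68% + 7% = 75%.
By spousal attribution (R3), Nadia Tanaka is treated as owning Dana Tanaka's 42% interest in Ironwood Shipping BV.
Chain via Summit Mining NL (R2): 75% × 24% = 18% of Fairlane Services GmbH.
Direct interest in Fairlane Services GmbH: 16%.
Chain via Ironwood Shipping BV (R2): 42% × 14% = 5.88% of Fairlane Services GmbH.
Aggregating (R1): 18% + 16% + 5.88% = 39.88%.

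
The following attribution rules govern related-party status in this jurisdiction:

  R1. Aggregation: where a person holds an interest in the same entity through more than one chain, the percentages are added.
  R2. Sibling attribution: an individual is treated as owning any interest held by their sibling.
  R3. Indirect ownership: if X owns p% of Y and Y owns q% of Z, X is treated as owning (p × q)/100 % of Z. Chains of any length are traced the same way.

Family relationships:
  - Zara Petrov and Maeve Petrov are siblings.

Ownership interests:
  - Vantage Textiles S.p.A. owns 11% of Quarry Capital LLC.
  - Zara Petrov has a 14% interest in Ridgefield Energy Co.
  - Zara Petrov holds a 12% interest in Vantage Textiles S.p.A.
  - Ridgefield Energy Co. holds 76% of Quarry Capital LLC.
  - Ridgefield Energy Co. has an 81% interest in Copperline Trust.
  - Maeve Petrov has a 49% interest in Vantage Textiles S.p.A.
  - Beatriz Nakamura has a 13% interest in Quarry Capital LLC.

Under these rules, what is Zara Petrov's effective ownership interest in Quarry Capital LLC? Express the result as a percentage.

17.35%

By sibling attribution (R2), Zara Petrov is treated as also owning Maeve Petrov's interest in Vantage Textiles S.p.A, giving 12% + 49% = 61%.
Chain via Vantage Textiles S.p.A. (R3): 61% × 11% = 6.71% of Quarry Capital LLC.
Chain via Ridgefield Energy Co. (R3): 14% × 76% = 10.64% of Quarry Capital LLC.
Aggregating (R1): 6.71% + 10.64% = 17.35%.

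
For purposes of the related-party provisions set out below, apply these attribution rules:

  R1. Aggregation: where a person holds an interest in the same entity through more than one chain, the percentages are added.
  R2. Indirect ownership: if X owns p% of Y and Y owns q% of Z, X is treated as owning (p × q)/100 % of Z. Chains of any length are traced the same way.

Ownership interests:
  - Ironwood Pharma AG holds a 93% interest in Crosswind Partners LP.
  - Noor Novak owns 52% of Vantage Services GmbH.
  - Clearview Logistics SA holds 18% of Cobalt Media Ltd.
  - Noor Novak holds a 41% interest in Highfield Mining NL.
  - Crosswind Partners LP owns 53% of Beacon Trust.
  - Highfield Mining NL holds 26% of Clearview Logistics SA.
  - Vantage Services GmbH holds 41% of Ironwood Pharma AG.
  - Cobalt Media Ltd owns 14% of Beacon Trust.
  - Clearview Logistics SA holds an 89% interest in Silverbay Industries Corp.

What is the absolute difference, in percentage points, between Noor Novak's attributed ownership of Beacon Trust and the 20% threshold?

9.22274

Chain via Highfield Mining NL → Clearview Logistics SA → Cobalt Media Ltd (R2): 41% × 26% × 18% × 14% = 0.268632% of Beacon Trust.
Chain via Vantage Services GmbH → Ironwood Pharma AG → Crosswind Partners LP (R2): 52% × 41% × 93% × 53% = 10.508628% of Beacon Trust.
Aggregating (R1): 0.268632% + 10.508628% = 10.77726%.
10.77726% falls short of the 20% threshold by 9.22274 percentage points.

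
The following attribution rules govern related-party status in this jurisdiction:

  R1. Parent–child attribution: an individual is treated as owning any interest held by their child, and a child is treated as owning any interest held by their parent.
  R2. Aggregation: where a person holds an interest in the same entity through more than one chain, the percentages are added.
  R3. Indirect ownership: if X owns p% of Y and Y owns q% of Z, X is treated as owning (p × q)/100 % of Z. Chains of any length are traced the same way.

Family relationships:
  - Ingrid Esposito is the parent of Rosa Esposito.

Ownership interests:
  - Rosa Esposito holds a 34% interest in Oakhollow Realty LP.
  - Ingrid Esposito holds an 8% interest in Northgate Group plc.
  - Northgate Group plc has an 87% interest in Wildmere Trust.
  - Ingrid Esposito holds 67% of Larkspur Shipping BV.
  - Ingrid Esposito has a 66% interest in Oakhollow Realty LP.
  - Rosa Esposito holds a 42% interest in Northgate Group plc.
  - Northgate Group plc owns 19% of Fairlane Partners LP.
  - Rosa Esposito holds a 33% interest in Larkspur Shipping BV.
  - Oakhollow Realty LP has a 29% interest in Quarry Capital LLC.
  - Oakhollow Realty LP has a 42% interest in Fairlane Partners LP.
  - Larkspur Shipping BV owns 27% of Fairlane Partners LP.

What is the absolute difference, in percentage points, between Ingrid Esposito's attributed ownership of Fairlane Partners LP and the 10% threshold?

By parent–child attribution (R1), Ingrid Esposito is treated as also owning Rosa Esposito's interest in Larkspur Shipping BV, giving 67% + 33% = 100%.
By parent–child attribution (R1), Ingrid Esposito is treated as also owning Rosa Esposito's interest in Northgate Group plc, giving 8% + 42% = 50%.
By parent–child attribution (R1), Ingrid Esposito is treated as also owning Rosa Esposito's interest in Oakhollow Realty LP, giving 66% + 34% = 100%.
Chain via Larkspur Shipping BV (R3): 100% × 27% = 27% of Fairlane Partners LP.
Chain via Northgate Group plc (R3): 50% × 19% = 9.5% of Fairlane Partners LP.
Chain via Oakhollow Realty LP (R3): 100% × 42% = 42% of Fairlane Partners LP.
Aggregating (R2): 27% + 9.5% + 42% = 78.5%.
78.5% exceeds the 10% threshold by 68.5 percentage points.

68.5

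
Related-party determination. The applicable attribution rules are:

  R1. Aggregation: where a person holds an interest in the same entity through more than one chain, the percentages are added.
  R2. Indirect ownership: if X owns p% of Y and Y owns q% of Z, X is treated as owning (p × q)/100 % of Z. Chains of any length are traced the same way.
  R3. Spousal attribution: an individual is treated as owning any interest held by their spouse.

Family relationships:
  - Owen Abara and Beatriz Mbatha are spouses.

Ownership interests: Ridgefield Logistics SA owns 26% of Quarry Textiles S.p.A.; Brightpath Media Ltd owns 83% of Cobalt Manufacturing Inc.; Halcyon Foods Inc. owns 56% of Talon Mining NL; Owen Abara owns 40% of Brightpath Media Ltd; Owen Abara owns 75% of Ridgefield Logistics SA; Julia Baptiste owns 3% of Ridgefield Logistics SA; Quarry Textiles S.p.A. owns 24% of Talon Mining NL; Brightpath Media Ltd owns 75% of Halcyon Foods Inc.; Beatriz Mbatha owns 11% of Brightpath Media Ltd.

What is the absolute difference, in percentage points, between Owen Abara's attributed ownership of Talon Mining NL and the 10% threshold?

By spousal attribution (R3), Owen Abara is treated as also owning Beatriz Mbatha's interest in Brightpath Media Ltd, giving 40% + 11% = 51%.
Chain via Ridgefield Logistics SA → Quarry Textiles S.p.A. (R2): 75% × 26% × 24% = 4.68% of Talon Mining NL.
Chain via Brightpath Media Ltd → Halcyon Foods Inc. (R2): 51% × 75% × 56% = 21.42% of Talon Mining NL.
Aggregating (R1): 4.68% + 21.42% = 26.1%.
26.1% exceeds the 10% threshold by 16.1 percentage points.

16.1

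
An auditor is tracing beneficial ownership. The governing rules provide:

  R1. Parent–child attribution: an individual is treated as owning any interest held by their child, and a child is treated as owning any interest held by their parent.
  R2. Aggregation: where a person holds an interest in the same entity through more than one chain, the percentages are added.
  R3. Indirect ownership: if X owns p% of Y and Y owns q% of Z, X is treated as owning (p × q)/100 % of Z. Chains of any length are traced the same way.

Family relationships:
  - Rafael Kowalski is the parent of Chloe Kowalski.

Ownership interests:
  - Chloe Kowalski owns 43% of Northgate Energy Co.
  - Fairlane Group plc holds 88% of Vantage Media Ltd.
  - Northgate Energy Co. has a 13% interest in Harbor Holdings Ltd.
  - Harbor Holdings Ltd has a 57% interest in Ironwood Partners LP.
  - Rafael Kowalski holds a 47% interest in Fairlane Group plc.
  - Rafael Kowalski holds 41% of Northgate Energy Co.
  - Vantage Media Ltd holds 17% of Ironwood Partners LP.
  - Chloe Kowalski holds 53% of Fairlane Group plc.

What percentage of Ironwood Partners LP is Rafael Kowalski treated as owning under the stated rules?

21.1844%

By parent–child attribution (R1), Rafael Kowalski is treated as also owning Chloe Kowalski's interest in Fairlane Group plc, giving 47% + 53% = 100%.
By parent–child attribution (R1), Rafael Kowalski is treated as also owning Chloe Kowalski's interest in Northgate Energy Co, giving 41% + 43% = 84%.
Chain via Fairlane Group plc → Vantage Media Ltd (R3): 100% × 88% × 17% = 14.96% of Ironwood Partners LP.
Chain via Northgate Energy Co. → Harbor Holdings Ltd (R3): 84% × 13% × 57% = 6.2244% of Ironwood Partners LP.
Aggregating (R2): 14.96% + 6.2244% = 21.1844%.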